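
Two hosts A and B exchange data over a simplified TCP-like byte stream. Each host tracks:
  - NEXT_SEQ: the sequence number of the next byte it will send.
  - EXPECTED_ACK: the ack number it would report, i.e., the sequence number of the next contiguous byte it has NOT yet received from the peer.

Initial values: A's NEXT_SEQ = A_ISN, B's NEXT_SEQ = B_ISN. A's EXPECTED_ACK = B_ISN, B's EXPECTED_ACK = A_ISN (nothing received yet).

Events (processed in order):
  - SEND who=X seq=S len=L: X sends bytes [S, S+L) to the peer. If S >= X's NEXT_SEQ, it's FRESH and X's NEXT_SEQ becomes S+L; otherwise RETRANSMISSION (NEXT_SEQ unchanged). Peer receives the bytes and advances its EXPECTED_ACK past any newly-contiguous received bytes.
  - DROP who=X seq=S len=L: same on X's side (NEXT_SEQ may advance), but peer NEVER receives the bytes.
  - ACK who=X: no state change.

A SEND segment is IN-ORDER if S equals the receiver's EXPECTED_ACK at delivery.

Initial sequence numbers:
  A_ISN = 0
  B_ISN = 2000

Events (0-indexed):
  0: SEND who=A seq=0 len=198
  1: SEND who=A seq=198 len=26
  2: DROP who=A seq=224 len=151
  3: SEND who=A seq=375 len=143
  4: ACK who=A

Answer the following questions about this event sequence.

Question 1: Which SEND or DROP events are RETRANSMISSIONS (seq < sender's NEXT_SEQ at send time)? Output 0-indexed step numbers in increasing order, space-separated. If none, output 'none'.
Step 0: SEND seq=0 -> fresh
Step 1: SEND seq=198 -> fresh
Step 2: DROP seq=224 -> fresh
Step 3: SEND seq=375 -> fresh

Answer: none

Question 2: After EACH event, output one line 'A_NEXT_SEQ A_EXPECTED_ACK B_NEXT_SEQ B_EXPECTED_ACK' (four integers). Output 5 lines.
198 2000 2000 198
224 2000 2000 224
375 2000 2000 224
518 2000 2000 224
518 2000 2000 224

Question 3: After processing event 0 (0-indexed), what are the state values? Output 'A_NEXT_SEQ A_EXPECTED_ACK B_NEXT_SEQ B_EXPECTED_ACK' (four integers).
After event 0: A_seq=198 A_ack=2000 B_seq=2000 B_ack=198

198 2000 2000 198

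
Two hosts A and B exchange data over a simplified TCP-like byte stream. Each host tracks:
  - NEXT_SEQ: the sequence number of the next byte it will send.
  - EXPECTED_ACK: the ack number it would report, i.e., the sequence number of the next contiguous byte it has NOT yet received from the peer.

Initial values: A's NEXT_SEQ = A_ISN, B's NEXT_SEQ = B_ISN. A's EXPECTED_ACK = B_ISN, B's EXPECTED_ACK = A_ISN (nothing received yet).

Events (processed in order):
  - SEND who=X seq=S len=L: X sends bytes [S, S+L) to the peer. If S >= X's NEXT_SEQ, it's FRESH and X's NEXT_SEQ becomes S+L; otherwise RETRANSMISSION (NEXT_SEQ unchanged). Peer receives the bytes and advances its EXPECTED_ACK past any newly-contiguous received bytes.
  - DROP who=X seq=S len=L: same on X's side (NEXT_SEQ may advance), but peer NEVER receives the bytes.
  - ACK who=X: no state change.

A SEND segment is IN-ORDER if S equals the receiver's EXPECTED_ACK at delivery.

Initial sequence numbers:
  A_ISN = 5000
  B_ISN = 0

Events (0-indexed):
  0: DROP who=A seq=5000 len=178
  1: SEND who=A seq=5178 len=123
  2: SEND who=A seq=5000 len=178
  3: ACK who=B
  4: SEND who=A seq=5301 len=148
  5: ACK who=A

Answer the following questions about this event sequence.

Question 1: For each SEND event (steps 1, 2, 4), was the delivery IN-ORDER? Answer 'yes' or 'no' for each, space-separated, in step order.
Answer: no yes yes

Derivation:
Step 1: SEND seq=5178 -> out-of-order
Step 2: SEND seq=5000 -> in-order
Step 4: SEND seq=5301 -> in-order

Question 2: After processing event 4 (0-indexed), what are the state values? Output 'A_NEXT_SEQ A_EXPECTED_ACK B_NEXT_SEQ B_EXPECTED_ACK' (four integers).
After event 0: A_seq=5178 A_ack=0 B_seq=0 B_ack=5000
After event 1: A_seq=5301 A_ack=0 B_seq=0 B_ack=5000
After event 2: A_seq=5301 A_ack=0 B_seq=0 B_ack=5301
After event 3: A_seq=5301 A_ack=0 B_seq=0 B_ack=5301
After event 4: A_seq=5449 A_ack=0 B_seq=0 B_ack=5449

5449 0 0 5449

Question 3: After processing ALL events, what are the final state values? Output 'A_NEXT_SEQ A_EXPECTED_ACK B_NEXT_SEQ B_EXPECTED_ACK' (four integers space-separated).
Answer: 5449 0 0 5449

Derivation:
After event 0: A_seq=5178 A_ack=0 B_seq=0 B_ack=5000
After event 1: A_seq=5301 A_ack=0 B_seq=0 B_ack=5000
After event 2: A_seq=5301 A_ack=0 B_seq=0 B_ack=5301
After event 3: A_seq=5301 A_ack=0 B_seq=0 B_ack=5301
After event 4: A_seq=5449 A_ack=0 B_seq=0 B_ack=5449
After event 5: A_seq=5449 A_ack=0 B_seq=0 B_ack=5449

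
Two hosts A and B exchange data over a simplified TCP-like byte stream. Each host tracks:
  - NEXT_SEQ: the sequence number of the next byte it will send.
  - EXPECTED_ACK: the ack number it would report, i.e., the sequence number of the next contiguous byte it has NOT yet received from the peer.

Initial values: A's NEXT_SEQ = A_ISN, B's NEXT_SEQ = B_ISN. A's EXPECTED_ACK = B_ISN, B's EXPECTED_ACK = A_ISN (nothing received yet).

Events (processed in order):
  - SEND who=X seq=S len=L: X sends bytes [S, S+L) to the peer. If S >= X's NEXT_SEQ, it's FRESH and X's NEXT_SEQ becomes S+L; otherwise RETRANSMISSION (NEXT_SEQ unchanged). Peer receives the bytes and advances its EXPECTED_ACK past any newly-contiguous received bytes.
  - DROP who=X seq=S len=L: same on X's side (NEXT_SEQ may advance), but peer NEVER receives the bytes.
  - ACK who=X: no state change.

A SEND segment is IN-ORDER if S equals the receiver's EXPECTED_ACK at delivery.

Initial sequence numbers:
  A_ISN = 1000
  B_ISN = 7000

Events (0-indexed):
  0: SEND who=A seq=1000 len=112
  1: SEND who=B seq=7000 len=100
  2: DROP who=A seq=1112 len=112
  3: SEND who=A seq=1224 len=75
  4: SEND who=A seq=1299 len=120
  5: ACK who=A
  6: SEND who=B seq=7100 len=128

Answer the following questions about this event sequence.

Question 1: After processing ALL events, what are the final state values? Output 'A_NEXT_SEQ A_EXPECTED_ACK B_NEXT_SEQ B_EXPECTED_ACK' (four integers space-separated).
Answer: 1419 7228 7228 1112

Derivation:
After event 0: A_seq=1112 A_ack=7000 B_seq=7000 B_ack=1112
After event 1: A_seq=1112 A_ack=7100 B_seq=7100 B_ack=1112
After event 2: A_seq=1224 A_ack=7100 B_seq=7100 B_ack=1112
After event 3: A_seq=1299 A_ack=7100 B_seq=7100 B_ack=1112
After event 4: A_seq=1419 A_ack=7100 B_seq=7100 B_ack=1112
After event 5: A_seq=1419 A_ack=7100 B_seq=7100 B_ack=1112
After event 6: A_seq=1419 A_ack=7228 B_seq=7228 B_ack=1112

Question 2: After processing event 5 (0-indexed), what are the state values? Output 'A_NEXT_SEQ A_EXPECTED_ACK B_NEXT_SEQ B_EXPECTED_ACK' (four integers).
After event 0: A_seq=1112 A_ack=7000 B_seq=7000 B_ack=1112
After event 1: A_seq=1112 A_ack=7100 B_seq=7100 B_ack=1112
After event 2: A_seq=1224 A_ack=7100 B_seq=7100 B_ack=1112
After event 3: A_seq=1299 A_ack=7100 B_seq=7100 B_ack=1112
After event 4: A_seq=1419 A_ack=7100 B_seq=7100 B_ack=1112
After event 5: A_seq=1419 A_ack=7100 B_seq=7100 B_ack=1112

1419 7100 7100 1112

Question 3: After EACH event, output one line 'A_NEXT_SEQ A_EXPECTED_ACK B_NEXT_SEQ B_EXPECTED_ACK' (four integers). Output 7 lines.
1112 7000 7000 1112
1112 7100 7100 1112
1224 7100 7100 1112
1299 7100 7100 1112
1419 7100 7100 1112
1419 7100 7100 1112
1419 7228 7228 1112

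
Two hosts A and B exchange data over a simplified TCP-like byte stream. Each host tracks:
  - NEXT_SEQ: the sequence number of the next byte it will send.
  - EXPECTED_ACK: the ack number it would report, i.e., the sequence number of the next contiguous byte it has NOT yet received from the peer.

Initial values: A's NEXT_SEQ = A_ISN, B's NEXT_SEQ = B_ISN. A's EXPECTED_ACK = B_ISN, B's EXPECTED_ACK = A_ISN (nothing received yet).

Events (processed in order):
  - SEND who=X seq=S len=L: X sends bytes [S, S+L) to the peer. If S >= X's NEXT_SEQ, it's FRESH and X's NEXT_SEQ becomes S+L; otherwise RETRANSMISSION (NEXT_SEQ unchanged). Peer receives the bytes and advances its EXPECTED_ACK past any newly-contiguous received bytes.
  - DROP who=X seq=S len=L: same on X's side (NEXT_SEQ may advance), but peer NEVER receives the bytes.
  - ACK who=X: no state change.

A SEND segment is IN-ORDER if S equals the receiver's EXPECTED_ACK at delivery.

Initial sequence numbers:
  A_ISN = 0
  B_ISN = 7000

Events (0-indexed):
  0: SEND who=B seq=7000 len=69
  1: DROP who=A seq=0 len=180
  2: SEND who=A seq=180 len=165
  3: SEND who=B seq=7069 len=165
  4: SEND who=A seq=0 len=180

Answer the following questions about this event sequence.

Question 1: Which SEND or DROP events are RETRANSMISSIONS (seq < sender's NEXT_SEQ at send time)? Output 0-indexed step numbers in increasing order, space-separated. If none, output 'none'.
Answer: 4

Derivation:
Step 0: SEND seq=7000 -> fresh
Step 1: DROP seq=0 -> fresh
Step 2: SEND seq=180 -> fresh
Step 3: SEND seq=7069 -> fresh
Step 4: SEND seq=0 -> retransmit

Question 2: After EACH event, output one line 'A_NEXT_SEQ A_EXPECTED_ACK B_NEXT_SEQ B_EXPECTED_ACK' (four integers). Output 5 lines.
0 7069 7069 0
180 7069 7069 0
345 7069 7069 0
345 7234 7234 0
345 7234 7234 345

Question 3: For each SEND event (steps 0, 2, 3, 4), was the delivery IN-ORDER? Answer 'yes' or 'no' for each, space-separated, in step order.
Step 0: SEND seq=7000 -> in-order
Step 2: SEND seq=180 -> out-of-order
Step 3: SEND seq=7069 -> in-order
Step 4: SEND seq=0 -> in-order

Answer: yes no yes yes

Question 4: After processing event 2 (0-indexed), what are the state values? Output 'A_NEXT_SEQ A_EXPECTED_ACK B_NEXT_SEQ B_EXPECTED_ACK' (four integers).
After event 0: A_seq=0 A_ack=7069 B_seq=7069 B_ack=0
After event 1: A_seq=180 A_ack=7069 B_seq=7069 B_ack=0
After event 2: A_seq=345 A_ack=7069 B_seq=7069 B_ack=0

345 7069 7069 0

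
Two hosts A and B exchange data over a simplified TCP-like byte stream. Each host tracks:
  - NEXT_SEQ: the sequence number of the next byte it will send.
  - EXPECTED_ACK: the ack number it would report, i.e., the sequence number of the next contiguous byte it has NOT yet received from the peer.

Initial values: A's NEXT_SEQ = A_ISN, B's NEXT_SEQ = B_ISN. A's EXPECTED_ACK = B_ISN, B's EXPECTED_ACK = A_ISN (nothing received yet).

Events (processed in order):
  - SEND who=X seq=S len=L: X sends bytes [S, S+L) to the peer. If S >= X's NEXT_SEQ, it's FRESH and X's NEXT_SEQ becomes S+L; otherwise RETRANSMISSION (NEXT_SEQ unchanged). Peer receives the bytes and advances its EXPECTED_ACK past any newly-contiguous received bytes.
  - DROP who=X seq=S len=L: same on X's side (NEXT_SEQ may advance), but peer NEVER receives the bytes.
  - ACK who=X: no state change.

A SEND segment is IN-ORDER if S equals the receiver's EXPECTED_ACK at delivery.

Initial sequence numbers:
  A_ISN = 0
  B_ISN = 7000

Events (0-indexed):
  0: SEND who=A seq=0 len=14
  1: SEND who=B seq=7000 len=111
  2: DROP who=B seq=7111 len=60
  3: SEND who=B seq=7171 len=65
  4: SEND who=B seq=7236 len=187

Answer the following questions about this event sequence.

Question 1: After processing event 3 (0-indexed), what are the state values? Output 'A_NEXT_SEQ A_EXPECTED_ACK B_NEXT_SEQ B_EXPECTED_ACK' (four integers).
After event 0: A_seq=14 A_ack=7000 B_seq=7000 B_ack=14
After event 1: A_seq=14 A_ack=7111 B_seq=7111 B_ack=14
After event 2: A_seq=14 A_ack=7111 B_seq=7171 B_ack=14
After event 3: A_seq=14 A_ack=7111 B_seq=7236 B_ack=14

14 7111 7236 14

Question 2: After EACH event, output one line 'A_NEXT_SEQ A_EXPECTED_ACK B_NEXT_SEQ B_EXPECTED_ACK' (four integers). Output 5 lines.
14 7000 7000 14
14 7111 7111 14
14 7111 7171 14
14 7111 7236 14
14 7111 7423 14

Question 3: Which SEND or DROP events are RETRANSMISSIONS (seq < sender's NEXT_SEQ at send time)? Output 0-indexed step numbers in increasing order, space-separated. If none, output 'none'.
Step 0: SEND seq=0 -> fresh
Step 1: SEND seq=7000 -> fresh
Step 2: DROP seq=7111 -> fresh
Step 3: SEND seq=7171 -> fresh
Step 4: SEND seq=7236 -> fresh

Answer: none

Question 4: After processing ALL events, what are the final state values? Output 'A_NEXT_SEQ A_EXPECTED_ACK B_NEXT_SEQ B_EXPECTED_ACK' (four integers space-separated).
Answer: 14 7111 7423 14

Derivation:
After event 0: A_seq=14 A_ack=7000 B_seq=7000 B_ack=14
After event 1: A_seq=14 A_ack=7111 B_seq=7111 B_ack=14
After event 2: A_seq=14 A_ack=7111 B_seq=7171 B_ack=14
After event 3: A_seq=14 A_ack=7111 B_seq=7236 B_ack=14
After event 4: A_seq=14 A_ack=7111 B_seq=7423 B_ack=14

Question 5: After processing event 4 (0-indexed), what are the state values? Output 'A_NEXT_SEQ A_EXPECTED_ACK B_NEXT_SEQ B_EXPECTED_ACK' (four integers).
After event 0: A_seq=14 A_ack=7000 B_seq=7000 B_ack=14
After event 1: A_seq=14 A_ack=7111 B_seq=7111 B_ack=14
After event 2: A_seq=14 A_ack=7111 B_seq=7171 B_ack=14
After event 3: A_seq=14 A_ack=7111 B_seq=7236 B_ack=14
After event 4: A_seq=14 A_ack=7111 B_seq=7423 B_ack=14

14 7111 7423 14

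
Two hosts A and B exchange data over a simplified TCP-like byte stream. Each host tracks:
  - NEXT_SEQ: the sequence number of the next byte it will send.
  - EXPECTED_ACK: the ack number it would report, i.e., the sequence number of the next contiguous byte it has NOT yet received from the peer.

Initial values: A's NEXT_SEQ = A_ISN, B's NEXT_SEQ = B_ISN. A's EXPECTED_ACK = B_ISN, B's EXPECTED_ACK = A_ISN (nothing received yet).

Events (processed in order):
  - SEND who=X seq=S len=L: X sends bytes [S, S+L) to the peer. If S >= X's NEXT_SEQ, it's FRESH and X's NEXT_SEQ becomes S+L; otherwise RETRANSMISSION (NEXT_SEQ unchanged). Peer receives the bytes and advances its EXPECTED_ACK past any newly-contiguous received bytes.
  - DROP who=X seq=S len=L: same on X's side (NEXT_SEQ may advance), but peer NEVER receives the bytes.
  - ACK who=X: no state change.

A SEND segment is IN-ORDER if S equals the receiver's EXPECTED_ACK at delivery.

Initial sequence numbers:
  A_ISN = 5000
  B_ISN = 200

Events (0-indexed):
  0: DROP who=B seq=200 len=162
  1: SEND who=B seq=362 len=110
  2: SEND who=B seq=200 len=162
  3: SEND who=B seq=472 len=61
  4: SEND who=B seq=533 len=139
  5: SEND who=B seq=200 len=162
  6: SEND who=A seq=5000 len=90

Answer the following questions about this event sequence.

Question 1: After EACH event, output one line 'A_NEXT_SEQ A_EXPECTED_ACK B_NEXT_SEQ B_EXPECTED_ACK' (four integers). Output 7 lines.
5000 200 362 5000
5000 200 472 5000
5000 472 472 5000
5000 533 533 5000
5000 672 672 5000
5000 672 672 5000
5090 672 672 5090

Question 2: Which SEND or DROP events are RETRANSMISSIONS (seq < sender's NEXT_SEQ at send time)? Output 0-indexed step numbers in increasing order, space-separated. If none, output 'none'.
Answer: 2 5

Derivation:
Step 0: DROP seq=200 -> fresh
Step 1: SEND seq=362 -> fresh
Step 2: SEND seq=200 -> retransmit
Step 3: SEND seq=472 -> fresh
Step 4: SEND seq=533 -> fresh
Step 5: SEND seq=200 -> retransmit
Step 6: SEND seq=5000 -> fresh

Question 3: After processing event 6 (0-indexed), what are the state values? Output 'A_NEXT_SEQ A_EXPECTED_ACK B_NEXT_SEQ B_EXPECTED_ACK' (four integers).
After event 0: A_seq=5000 A_ack=200 B_seq=362 B_ack=5000
After event 1: A_seq=5000 A_ack=200 B_seq=472 B_ack=5000
After event 2: A_seq=5000 A_ack=472 B_seq=472 B_ack=5000
After event 3: A_seq=5000 A_ack=533 B_seq=533 B_ack=5000
After event 4: A_seq=5000 A_ack=672 B_seq=672 B_ack=5000
After event 5: A_seq=5000 A_ack=672 B_seq=672 B_ack=5000
After event 6: A_seq=5090 A_ack=672 B_seq=672 B_ack=5090

5090 672 672 5090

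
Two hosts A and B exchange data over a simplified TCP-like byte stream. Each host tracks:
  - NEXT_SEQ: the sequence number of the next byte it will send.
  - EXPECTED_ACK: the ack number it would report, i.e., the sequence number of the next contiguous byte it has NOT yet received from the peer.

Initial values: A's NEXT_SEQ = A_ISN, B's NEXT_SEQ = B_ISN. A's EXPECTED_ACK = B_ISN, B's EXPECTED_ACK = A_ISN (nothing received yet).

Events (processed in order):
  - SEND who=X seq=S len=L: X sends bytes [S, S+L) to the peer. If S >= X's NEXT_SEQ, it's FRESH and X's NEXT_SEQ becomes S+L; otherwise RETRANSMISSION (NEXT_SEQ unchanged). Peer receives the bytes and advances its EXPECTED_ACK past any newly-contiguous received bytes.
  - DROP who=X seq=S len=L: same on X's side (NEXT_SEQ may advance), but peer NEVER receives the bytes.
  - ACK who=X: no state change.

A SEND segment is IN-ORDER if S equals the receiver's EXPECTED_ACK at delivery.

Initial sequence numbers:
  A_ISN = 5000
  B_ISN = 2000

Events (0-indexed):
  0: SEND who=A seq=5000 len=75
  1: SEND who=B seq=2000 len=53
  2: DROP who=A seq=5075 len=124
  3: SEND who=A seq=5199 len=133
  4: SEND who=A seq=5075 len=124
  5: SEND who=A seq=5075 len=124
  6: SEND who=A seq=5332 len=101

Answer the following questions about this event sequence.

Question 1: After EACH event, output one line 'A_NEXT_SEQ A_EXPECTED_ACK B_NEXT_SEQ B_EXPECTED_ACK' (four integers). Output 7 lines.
5075 2000 2000 5075
5075 2053 2053 5075
5199 2053 2053 5075
5332 2053 2053 5075
5332 2053 2053 5332
5332 2053 2053 5332
5433 2053 2053 5433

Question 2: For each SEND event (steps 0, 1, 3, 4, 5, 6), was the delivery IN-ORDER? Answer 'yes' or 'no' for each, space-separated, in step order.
Step 0: SEND seq=5000 -> in-order
Step 1: SEND seq=2000 -> in-order
Step 3: SEND seq=5199 -> out-of-order
Step 4: SEND seq=5075 -> in-order
Step 5: SEND seq=5075 -> out-of-order
Step 6: SEND seq=5332 -> in-order

Answer: yes yes no yes no yes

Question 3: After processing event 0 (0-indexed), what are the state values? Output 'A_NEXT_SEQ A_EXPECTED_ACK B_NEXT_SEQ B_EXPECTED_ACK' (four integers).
After event 0: A_seq=5075 A_ack=2000 B_seq=2000 B_ack=5075

5075 2000 2000 5075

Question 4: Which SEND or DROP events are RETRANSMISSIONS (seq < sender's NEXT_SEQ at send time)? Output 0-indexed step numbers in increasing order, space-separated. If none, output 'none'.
Step 0: SEND seq=5000 -> fresh
Step 1: SEND seq=2000 -> fresh
Step 2: DROP seq=5075 -> fresh
Step 3: SEND seq=5199 -> fresh
Step 4: SEND seq=5075 -> retransmit
Step 5: SEND seq=5075 -> retransmit
Step 6: SEND seq=5332 -> fresh

Answer: 4 5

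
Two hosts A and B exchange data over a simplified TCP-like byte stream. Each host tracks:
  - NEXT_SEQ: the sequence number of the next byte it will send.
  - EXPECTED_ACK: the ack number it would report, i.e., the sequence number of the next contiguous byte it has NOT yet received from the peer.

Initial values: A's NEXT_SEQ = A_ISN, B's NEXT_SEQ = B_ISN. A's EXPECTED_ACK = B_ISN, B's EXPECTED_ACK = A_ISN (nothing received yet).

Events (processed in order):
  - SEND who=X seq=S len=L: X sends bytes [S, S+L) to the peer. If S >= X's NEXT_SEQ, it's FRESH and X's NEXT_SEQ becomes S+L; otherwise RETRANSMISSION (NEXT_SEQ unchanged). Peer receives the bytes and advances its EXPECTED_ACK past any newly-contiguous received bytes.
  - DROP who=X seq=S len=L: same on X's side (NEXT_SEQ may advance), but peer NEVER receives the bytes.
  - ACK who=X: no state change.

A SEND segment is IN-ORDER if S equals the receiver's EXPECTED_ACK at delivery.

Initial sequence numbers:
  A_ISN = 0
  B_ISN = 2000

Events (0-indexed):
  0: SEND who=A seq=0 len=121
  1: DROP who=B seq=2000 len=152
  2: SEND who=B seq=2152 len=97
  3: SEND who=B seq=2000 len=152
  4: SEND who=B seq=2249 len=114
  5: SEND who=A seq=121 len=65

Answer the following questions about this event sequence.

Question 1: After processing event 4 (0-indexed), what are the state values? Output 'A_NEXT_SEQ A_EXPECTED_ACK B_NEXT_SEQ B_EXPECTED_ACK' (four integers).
After event 0: A_seq=121 A_ack=2000 B_seq=2000 B_ack=121
After event 1: A_seq=121 A_ack=2000 B_seq=2152 B_ack=121
After event 2: A_seq=121 A_ack=2000 B_seq=2249 B_ack=121
After event 3: A_seq=121 A_ack=2249 B_seq=2249 B_ack=121
After event 4: A_seq=121 A_ack=2363 B_seq=2363 B_ack=121

121 2363 2363 121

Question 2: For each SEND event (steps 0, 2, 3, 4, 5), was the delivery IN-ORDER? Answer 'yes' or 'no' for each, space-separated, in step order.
Step 0: SEND seq=0 -> in-order
Step 2: SEND seq=2152 -> out-of-order
Step 3: SEND seq=2000 -> in-order
Step 4: SEND seq=2249 -> in-order
Step 5: SEND seq=121 -> in-order

Answer: yes no yes yes yes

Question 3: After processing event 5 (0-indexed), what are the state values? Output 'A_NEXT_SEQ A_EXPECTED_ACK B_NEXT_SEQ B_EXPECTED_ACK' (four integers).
After event 0: A_seq=121 A_ack=2000 B_seq=2000 B_ack=121
After event 1: A_seq=121 A_ack=2000 B_seq=2152 B_ack=121
After event 2: A_seq=121 A_ack=2000 B_seq=2249 B_ack=121
After event 3: A_seq=121 A_ack=2249 B_seq=2249 B_ack=121
After event 4: A_seq=121 A_ack=2363 B_seq=2363 B_ack=121
After event 5: A_seq=186 A_ack=2363 B_seq=2363 B_ack=186

186 2363 2363 186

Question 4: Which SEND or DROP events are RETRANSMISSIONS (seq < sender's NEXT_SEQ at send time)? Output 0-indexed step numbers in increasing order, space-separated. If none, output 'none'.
Answer: 3

Derivation:
Step 0: SEND seq=0 -> fresh
Step 1: DROP seq=2000 -> fresh
Step 2: SEND seq=2152 -> fresh
Step 3: SEND seq=2000 -> retransmit
Step 4: SEND seq=2249 -> fresh
Step 5: SEND seq=121 -> fresh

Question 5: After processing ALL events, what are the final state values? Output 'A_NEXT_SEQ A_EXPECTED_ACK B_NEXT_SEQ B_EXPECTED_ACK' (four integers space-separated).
Answer: 186 2363 2363 186

Derivation:
After event 0: A_seq=121 A_ack=2000 B_seq=2000 B_ack=121
After event 1: A_seq=121 A_ack=2000 B_seq=2152 B_ack=121
After event 2: A_seq=121 A_ack=2000 B_seq=2249 B_ack=121
After event 3: A_seq=121 A_ack=2249 B_seq=2249 B_ack=121
After event 4: A_seq=121 A_ack=2363 B_seq=2363 B_ack=121
After event 5: A_seq=186 A_ack=2363 B_seq=2363 B_ack=186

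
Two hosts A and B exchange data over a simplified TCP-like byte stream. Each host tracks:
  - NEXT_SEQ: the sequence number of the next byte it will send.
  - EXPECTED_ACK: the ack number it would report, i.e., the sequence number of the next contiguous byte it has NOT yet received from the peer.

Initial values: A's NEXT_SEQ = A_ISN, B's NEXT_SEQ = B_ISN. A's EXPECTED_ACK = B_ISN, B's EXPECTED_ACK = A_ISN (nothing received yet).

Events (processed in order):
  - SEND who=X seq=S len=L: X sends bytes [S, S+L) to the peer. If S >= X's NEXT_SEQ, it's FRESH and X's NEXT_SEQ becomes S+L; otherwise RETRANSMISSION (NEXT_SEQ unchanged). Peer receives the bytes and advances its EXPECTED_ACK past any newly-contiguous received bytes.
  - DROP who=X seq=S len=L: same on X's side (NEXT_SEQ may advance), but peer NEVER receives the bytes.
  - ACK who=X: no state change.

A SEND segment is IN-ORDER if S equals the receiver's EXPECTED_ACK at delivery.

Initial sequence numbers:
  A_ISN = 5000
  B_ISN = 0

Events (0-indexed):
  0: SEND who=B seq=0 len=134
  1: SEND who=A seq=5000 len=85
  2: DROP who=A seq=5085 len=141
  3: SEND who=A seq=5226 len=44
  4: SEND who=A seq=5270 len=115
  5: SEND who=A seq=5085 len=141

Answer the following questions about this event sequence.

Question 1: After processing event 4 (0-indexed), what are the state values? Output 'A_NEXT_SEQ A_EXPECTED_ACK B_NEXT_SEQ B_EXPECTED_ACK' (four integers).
After event 0: A_seq=5000 A_ack=134 B_seq=134 B_ack=5000
After event 1: A_seq=5085 A_ack=134 B_seq=134 B_ack=5085
After event 2: A_seq=5226 A_ack=134 B_seq=134 B_ack=5085
After event 3: A_seq=5270 A_ack=134 B_seq=134 B_ack=5085
After event 4: A_seq=5385 A_ack=134 B_seq=134 B_ack=5085

5385 134 134 5085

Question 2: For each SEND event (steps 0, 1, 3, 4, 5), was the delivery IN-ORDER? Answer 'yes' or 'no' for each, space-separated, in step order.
Step 0: SEND seq=0 -> in-order
Step 1: SEND seq=5000 -> in-order
Step 3: SEND seq=5226 -> out-of-order
Step 4: SEND seq=5270 -> out-of-order
Step 5: SEND seq=5085 -> in-order

Answer: yes yes no no yes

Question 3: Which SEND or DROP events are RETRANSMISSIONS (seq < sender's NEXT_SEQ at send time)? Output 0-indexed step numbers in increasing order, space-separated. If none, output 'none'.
Answer: 5

Derivation:
Step 0: SEND seq=0 -> fresh
Step 1: SEND seq=5000 -> fresh
Step 2: DROP seq=5085 -> fresh
Step 3: SEND seq=5226 -> fresh
Step 4: SEND seq=5270 -> fresh
Step 5: SEND seq=5085 -> retransmit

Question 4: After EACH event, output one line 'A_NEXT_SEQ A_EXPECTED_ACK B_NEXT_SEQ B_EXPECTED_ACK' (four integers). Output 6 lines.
5000 134 134 5000
5085 134 134 5085
5226 134 134 5085
5270 134 134 5085
5385 134 134 5085
5385 134 134 5385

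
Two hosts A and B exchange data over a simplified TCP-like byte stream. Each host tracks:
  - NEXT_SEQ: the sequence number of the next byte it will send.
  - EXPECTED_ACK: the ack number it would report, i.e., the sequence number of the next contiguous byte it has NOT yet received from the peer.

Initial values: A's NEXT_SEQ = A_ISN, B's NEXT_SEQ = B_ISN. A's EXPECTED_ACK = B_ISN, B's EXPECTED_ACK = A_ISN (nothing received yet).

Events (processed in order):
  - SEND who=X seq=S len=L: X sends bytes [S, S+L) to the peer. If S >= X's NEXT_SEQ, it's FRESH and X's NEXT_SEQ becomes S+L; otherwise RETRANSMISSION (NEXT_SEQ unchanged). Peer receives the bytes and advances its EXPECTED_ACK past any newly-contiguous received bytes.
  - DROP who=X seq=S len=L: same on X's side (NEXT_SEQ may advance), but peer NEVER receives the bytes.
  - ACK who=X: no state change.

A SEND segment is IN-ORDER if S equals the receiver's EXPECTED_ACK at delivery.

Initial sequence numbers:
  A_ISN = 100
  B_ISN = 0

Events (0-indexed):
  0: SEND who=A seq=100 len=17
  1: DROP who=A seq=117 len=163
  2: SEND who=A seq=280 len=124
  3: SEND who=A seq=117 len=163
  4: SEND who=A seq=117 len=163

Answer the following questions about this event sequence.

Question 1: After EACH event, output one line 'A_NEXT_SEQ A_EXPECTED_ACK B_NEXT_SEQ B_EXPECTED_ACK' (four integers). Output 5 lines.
117 0 0 117
280 0 0 117
404 0 0 117
404 0 0 404
404 0 0 404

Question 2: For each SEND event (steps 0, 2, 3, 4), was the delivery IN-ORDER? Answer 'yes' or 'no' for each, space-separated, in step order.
Answer: yes no yes no

Derivation:
Step 0: SEND seq=100 -> in-order
Step 2: SEND seq=280 -> out-of-order
Step 3: SEND seq=117 -> in-order
Step 4: SEND seq=117 -> out-of-order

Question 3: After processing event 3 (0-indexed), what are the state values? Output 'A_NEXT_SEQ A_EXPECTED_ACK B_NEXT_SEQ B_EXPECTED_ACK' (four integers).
After event 0: A_seq=117 A_ack=0 B_seq=0 B_ack=117
After event 1: A_seq=280 A_ack=0 B_seq=0 B_ack=117
After event 2: A_seq=404 A_ack=0 B_seq=0 B_ack=117
After event 3: A_seq=404 A_ack=0 B_seq=0 B_ack=404

404 0 0 404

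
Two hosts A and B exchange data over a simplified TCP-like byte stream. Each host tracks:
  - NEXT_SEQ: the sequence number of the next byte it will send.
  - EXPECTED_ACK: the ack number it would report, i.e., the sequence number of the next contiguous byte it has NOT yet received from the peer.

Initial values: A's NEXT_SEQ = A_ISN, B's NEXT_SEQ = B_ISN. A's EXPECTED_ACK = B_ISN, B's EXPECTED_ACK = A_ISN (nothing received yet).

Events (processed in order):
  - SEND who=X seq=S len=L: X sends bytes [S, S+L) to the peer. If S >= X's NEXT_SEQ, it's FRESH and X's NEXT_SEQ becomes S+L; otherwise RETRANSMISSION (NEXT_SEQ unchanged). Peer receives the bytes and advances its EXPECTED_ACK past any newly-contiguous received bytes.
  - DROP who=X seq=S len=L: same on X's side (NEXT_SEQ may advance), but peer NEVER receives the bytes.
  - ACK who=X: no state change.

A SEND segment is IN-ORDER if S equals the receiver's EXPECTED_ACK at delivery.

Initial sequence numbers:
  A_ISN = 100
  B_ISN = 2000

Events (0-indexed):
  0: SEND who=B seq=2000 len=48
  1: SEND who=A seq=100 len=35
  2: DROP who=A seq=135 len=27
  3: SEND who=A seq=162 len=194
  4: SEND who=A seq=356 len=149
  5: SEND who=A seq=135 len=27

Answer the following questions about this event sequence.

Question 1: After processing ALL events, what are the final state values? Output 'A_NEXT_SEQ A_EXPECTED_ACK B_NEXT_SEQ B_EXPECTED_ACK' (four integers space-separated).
After event 0: A_seq=100 A_ack=2048 B_seq=2048 B_ack=100
After event 1: A_seq=135 A_ack=2048 B_seq=2048 B_ack=135
After event 2: A_seq=162 A_ack=2048 B_seq=2048 B_ack=135
After event 3: A_seq=356 A_ack=2048 B_seq=2048 B_ack=135
After event 4: A_seq=505 A_ack=2048 B_seq=2048 B_ack=135
After event 5: A_seq=505 A_ack=2048 B_seq=2048 B_ack=505

Answer: 505 2048 2048 505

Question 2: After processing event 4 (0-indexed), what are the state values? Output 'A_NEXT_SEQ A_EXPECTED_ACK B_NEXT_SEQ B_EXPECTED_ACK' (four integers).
After event 0: A_seq=100 A_ack=2048 B_seq=2048 B_ack=100
After event 1: A_seq=135 A_ack=2048 B_seq=2048 B_ack=135
After event 2: A_seq=162 A_ack=2048 B_seq=2048 B_ack=135
After event 3: A_seq=356 A_ack=2048 B_seq=2048 B_ack=135
After event 4: A_seq=505 A_ack=2048 B_seq=2048 B_ack=135

505 2048 2048 135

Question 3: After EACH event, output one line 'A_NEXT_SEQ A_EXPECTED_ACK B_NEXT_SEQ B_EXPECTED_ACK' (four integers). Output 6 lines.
100 2048 2048 100
135 2048 2048 135
162 2048 2048 135
356 2048 2048 135
505 2048 2048 135
505 2048 2048 505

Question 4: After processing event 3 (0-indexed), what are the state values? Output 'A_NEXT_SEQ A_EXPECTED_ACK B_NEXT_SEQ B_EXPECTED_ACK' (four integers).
After event 0: A_seq=100 A_ack=2048 B_seq=2048 B_ack=100
After event 1: A_seq=135 A_ack=2048 B_seq=2048 B_ack=135
After event 2: A_seq=162 A_ack=2048 B_seq=2048 B_ack=135
After event 3: A_seq=356 A_ack=2048 B_seq=2048 B_ack=135

356 2048 2048 135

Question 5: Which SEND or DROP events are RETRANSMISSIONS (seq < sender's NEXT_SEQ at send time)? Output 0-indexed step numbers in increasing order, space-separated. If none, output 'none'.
Step 0: SEND seq=2000 -> fresh
Step 1: SEND seq=100 -> fresh
Step 2: DROP seq=135 -> fresh
Step 3: SEND seq=162 -> fresh
Step 4: SEND seq=356 -> fresh
Step 5: SEND seq=135 -> retransmit

Answer: 5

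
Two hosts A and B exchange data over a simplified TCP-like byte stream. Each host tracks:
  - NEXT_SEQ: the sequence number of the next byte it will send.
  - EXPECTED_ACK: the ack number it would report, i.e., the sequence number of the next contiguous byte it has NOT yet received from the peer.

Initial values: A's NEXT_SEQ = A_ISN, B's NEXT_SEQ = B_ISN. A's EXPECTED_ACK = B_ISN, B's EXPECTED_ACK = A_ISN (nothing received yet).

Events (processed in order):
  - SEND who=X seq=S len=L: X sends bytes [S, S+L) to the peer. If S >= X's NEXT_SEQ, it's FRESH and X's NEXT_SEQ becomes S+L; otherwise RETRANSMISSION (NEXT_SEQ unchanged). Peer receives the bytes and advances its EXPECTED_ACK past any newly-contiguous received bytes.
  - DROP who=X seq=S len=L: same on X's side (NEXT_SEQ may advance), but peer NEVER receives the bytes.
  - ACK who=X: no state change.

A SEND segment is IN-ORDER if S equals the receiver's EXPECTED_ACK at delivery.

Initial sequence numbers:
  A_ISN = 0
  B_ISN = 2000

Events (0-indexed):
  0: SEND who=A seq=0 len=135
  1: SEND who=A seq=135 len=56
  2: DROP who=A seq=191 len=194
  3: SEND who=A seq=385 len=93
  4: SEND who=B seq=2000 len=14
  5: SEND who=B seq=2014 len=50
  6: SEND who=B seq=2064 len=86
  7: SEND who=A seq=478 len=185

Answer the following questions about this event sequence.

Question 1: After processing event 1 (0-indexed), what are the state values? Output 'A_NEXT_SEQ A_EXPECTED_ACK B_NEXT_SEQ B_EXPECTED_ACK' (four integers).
After event 0: A_seq=135 A_ack=2000 B_seq=2000 B_ack=135
After event 1: A_seq=191 A_ack=2000 B_seq=2000 B_ack=191

191 2000 2000 191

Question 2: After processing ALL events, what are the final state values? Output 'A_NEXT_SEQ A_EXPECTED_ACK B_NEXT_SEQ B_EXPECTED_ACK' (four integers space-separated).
After event 0: A_seq=135 A_ack=2000 B_seq=2000 B_ack=135
After event 1: A_seq=191 A_ack=2000 B_seq=2000 B_ack=191
After event 2: A_seq=385 A_ack=2000 B_seq=2000 B_ack=191
After event 3: A_seq=478 A_ack=2000 B_seq=2000 B_ack=191
After event 4: A_seq=478 A_ack=2014 B_seq=2014 B_ack=191
After event 5: A_seq=478 A_ack=2064 B_seq=2064 B_ack=191
After event 6: A_seq=478 A_ack=2150 B_seq=2150 B_ack=191
After event 7: A_seq=663 A_ack=2150 B_seq=2150 B_ack=191

Answer: 663 2150 2150 191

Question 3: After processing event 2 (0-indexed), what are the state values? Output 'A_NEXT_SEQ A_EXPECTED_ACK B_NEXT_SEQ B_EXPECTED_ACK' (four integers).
After event 0: A_seq=135 A_ack=2000 B_seq=2000 B_ack=135
After event 1: A_seq=191 A_ack=2000 B_seq=2000 B_ack=191
After event 2: A_seq=385 A_ack=2000 B_seq=2000 B_ack=191

385 2000 2000 191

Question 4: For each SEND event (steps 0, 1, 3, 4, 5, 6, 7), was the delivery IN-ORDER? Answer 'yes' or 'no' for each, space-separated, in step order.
Answer: yes yes no yes yes yes no

Derivation:
Step 0: SEND seq=0 -> in-order
Step 1: SEND seq=135 -> in-order
Step 3: SEND seq=385 -> out-of-order
Step 4: SEND seq=2000 -> in-order
Step 5: SEND seq=2014 -> in-order
Step 6: SEND seq=2064 -> in-order
Step 7: SEND seq=478 -> out-of-order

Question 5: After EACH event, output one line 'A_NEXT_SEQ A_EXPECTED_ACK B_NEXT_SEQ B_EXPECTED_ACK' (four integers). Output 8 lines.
135 2000 2000 135
191 2000 2000 191
385 2000 2000 191
478 2000 2000 191
478 2014 2014 191
478 2064 2064 191
478 2150 2150 191
663 2150 2150 191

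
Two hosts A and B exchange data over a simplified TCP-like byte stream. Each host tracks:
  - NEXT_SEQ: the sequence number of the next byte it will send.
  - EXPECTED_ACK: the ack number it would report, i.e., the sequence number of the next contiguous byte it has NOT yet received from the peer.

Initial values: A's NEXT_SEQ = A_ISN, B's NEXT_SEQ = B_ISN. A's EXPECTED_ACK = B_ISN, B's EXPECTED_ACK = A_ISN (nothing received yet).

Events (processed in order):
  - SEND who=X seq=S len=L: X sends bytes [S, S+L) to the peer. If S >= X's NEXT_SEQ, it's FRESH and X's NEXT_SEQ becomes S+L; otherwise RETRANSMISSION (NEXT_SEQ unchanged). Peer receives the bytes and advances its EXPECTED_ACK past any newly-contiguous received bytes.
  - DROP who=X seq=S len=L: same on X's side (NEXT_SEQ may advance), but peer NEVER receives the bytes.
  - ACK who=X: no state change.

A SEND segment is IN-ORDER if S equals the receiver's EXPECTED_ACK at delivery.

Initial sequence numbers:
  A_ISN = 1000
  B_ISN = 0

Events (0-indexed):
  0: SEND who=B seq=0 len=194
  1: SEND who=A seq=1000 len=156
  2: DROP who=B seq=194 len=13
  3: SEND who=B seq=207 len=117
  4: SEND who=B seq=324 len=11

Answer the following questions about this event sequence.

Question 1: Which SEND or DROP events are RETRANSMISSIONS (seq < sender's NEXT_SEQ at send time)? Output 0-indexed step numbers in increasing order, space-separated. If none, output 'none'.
Step 0: SEND seq=0 -> fresh
Step 1: SEND seq=1000 -> fresh
Step 2: DROP seq=194 -> fresh
Step 3: SEND seq=207 -> fresh
Step 4: SEND seq=324 -> fresh

Answer: none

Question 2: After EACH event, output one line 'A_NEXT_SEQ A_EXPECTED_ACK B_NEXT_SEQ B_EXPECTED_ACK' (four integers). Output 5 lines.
1000 194 194 1000
1156 194 194 1156
1156 194 207 1156
1156 194 324 1156
1156 194 335 1156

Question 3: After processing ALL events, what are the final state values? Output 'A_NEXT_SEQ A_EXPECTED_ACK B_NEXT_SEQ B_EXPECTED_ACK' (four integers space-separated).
Answer: 1156 194 335 1156

Derivation:
After event 0: A_seq=1000 A_ack=194 B_seq=194 B_ack=1000
After event 1: A_seq=1156 A_ack=194 B_seq=194 B_ack=1156
After event 2: A_seq=1156 A_ack=194 B_seq=207 B_ack=1156
After event 3: A_seq=1156 A_ack=194 B_seq=324 B_ack=1156
After event 4: A_seq=1156 A_ack=194 B_seq=335 B_ack=1156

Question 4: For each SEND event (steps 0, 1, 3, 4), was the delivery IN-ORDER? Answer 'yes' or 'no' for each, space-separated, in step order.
Step 0: SEND seq=0 -> in-order
Step 1: SEND seq=1000 -> in-order
Step 3: SEND seq=207 -> out-of-order
Step 4: SEND seq=324 -> out-of-order

Answer: yes yes no no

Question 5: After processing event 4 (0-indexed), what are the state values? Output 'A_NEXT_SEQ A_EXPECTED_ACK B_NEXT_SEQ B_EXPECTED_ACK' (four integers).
After event 0: A_seq=1000 A_ack=194 B_seq=194 B_ack=1000
After event 1: A_seq=1156 A_ack=194 B_seq=194 B_ack=1156
After event 2: A_seq=1156 A_ack=194 B_seq=207 B_ack=1156
After event 3: A_seq=1156 A_ack=194 B_seq=324 B_ack=1156
After event 4: A_seq=1156 A_ack=194 B_seq=335 B_ack=1156

1156 194 335 1156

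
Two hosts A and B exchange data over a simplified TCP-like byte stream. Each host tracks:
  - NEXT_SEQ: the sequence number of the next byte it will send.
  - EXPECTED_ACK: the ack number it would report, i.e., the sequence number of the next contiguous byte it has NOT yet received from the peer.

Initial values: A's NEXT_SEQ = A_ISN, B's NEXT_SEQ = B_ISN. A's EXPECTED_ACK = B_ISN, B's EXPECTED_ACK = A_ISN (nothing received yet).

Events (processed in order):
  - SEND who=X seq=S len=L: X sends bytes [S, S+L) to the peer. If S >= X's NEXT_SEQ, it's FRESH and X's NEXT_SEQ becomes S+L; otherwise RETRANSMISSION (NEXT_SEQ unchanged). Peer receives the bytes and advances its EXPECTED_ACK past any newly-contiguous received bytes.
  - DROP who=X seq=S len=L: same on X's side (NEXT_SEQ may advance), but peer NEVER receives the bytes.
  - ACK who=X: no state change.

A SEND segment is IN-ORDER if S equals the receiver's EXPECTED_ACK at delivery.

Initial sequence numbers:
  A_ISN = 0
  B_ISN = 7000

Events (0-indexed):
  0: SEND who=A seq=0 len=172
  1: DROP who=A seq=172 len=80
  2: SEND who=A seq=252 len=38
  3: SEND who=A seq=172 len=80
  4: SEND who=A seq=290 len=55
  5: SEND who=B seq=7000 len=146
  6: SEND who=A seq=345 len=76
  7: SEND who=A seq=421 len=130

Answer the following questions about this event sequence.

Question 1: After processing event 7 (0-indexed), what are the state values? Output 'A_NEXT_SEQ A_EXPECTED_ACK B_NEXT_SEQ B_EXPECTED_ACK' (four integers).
After event 0: A_seq=172 A_ack=7000 B_seq=7000 B_ack=172
After event 1: A_seq=252 A_ack=7000 B_seq=7000 B_ack=172
After event 2: A_seq=290 A_ack=7000 B_seq=7000 B_ack=172
After event 3: A_seq=290 A_ack=7000 B_seq=7000 B_ack=290
After event 4: A_seq=345 A_ack=7000 B_seq=7000 B_ack=345
After event 5: A_seq=345 A_ack=7146 B_seq=7146 B_ack=345
After event 6: A_seq=421 A_ack=7146 B_seq=7146 B_ack=421
After event 7: A_seq=551 A_ack=7146 B_seq=7146 B_ack=551

551 7146 7146 551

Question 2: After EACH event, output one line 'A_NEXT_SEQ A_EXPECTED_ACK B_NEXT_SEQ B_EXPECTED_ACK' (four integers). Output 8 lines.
172 7000 7000 172
252 7000 7000 172
290 7000 7000 172
290 7000 7000 290
345 7000 7000 345
345 7146 7146 345
421 7146 7146 421
551 7146 7146 551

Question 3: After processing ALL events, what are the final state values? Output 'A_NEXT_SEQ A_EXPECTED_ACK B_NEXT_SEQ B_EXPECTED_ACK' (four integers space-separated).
Answer: 551 7146 7146 551

Derivation:
After event 0: A_seq=172 A_ack=7000 B_seq=7000 B_ack=172
After event 1: A_seq=252 A_ack=7000 B_seq=7000 B_ack=172
After event 2: A_seq=290 A_ack=7000 B_seq=7000 B_ack=172
After event 3: A_seq=290 A_ack=7000 B_seq=7000 B_ack=290
After event 4: A_seq=345 A_ack=7000 B_seq=7000 B_ack=345
After event 5: A_seq=345 A_ack=7146 B_seq=7146 B_ack=345
After event 6: A_seq=421 A_ack=7146 B_seq=7146 B_ack=421
After event 7: A_seq=551 A_ack=7146 B_seq=7146 B_ack=551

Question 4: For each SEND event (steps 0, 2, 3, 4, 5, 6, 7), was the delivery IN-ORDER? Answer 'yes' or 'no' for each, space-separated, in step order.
Answer: yes no yes yes yes yes yes

Derivation:
Step 0: SEND seq=0 -> in-order
Step 2: SEND seq=252 -> out-of-order
Step 3: SEND seq=172 -> in-order
Step 4: SEND seq=290 -> in-order
Step 5: SEND seq=7000 -> in-order
Step 6: SEND seq=345 -> in-order
Step 7: SEND seq=421 -> in-order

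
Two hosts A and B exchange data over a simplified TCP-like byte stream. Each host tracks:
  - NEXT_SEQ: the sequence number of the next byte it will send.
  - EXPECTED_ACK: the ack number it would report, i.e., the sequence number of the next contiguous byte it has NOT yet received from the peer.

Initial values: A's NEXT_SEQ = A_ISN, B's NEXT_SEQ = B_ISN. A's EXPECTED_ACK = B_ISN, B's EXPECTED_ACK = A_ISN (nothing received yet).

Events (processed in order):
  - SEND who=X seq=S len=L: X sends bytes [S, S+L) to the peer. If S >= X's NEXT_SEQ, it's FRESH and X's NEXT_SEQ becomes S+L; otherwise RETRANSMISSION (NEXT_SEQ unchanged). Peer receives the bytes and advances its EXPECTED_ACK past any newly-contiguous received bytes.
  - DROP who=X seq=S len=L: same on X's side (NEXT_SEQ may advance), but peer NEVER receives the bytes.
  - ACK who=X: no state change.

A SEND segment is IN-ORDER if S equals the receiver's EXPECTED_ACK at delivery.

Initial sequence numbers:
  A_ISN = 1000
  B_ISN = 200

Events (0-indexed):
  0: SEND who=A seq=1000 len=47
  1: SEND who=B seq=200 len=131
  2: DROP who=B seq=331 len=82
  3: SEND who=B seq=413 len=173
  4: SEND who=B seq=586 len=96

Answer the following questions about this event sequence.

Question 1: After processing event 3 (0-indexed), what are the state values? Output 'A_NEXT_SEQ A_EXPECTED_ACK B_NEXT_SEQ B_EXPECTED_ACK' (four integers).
After event 0: A_seq=1047 A_ack=200 B_seq=200 B_ack=1047
After event 1: A_seq=1047 A_ack=331 B_seq=331 B_ack=1047
After event 2: A_seq=1047 A_ack=331 B_seq=413 B_ack=1047
After event 3: A_seq=1047 A_ack=331 B_seq=586 B_ack=1047

1047 331 586 1047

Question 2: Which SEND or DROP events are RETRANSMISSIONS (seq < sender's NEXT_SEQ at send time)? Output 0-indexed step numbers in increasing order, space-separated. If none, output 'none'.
Answer: none

Derivation:
Step 0: SEND seq=1000 -> fresh
Step 1: SEND seq=200 -> fresh
Step 2: DROP seq=331 -> fresh
Step 3: SEND seq=413 -> fresh
Step 4: SEND seq=586 -> fresh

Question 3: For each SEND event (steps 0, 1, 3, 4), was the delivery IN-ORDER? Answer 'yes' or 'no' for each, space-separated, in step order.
Answer: yes yes no no

Derivation:
Step 0: SEND seq=1000 -> in-order
Step 1: SEND seq=200 -> in-order
Step 3: SEND seq=413 -> out-of-order
Step 4: SEND seq=586 -> out-of-order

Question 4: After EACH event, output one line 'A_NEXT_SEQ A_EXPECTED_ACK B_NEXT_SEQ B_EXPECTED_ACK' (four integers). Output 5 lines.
1047 200 200 1047
1047 331 331 1047
1047 331 413 1047
1047 331 586 1047
1047 331 682 1047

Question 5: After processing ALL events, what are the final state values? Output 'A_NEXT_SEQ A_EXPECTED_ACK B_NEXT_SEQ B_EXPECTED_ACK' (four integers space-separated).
After event 0: A_seq=1047 A_ack=200 B_seq=200 B_ack=1047
After event 1: A_seq=1047 A_ack=331 B_seq=331 B_ack=1047
After event 2: A_seq=1047 A_ack=331 B_seq=413 B_ack=1047
After event 3: A_seq=1047 A_ack=331 B_seq=586 B_ack=1047
After event 4: A_seq=1047 A_ack=331 B_seq=682 B_ack=1047

Answer: 1047 331 682 1047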